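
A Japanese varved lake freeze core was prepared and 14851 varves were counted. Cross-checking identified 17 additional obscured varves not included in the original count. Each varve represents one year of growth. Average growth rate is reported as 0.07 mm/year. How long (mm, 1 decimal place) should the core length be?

Correcting the raw count gives 14851 + 17 = 14868 true varves.
Predicted length = 0.07 mm/year × 14868 years = 1040.8 mm.

1040.8 mm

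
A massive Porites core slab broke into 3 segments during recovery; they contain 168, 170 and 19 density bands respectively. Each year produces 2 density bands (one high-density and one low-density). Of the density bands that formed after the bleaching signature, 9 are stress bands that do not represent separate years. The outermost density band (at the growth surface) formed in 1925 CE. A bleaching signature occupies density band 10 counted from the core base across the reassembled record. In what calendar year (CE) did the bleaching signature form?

Total density bands = 168 + 170 + 19 = 357.
The bleaching signature sits at density band 10 from the core base, so 357 − 10 = 347 density bands formed after it.
Removing the 9 false density bands leaves 347 − 9 = 338 true density bands beyond the bleaching signature.
Dividing by 2 density bands per year: 338 / 2 = 169 years.
The density band at the growth surface is 1925 CE, so the bleaching signature dates to 1925 − 169 = 1756 CE.

1756 CE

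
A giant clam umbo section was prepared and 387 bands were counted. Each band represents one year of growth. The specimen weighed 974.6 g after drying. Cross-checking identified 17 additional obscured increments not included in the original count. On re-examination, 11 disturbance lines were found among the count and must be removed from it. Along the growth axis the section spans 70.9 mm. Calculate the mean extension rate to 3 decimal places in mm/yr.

Adjusted count: 387 − 11 + 17 = 393 bands.
Mean rate = 70.9 mm / 393 years ≈ 0.180 mm/yr.

0.180 mm/yr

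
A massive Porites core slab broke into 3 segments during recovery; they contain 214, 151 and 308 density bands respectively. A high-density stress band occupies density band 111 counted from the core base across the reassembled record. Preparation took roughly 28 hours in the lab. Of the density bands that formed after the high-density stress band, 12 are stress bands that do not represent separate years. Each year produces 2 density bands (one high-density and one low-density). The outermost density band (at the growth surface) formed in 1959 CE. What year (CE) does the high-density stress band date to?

Total density bands = 214 + 151 + 308 = 673.
Between density band 111 and the growth surface there are 673 − 111 = 562 density bands.
Excluding 12 false density bands: 562 − 12 = 550.
Dividing by 2 density bands per year: 550 / 2 = 275 years.
The density band at the growth surface is 1959 CE, so the high-density stress band dates to 1959 − 275 = 1684 CE.

1684 CE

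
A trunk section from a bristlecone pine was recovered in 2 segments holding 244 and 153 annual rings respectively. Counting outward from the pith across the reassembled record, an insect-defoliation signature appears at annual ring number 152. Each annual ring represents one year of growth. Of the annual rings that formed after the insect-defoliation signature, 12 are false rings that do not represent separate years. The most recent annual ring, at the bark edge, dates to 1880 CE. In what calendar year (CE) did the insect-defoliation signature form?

1647 CE

Total annual rings = 244 + 153 = 397.
Between annual ring 152 and the bark edge there are 397 − 152 = 245 annual rings.
Removing the 12 false annual rings leaves 245 − 12 = 233 true annual rings beyond the insect-defoliation signature.
Counting back 233 years from 1880 CE places the insect-defoliation signature in 1880 − 233 = 1647 CE.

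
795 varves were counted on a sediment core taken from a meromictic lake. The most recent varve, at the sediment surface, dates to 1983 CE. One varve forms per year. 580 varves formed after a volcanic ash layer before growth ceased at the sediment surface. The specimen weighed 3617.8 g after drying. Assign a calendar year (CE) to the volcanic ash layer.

1403 CE

580 varves formed after the volcanic ash layer.
The varve at the sediment surface is 1983 CE, so the volcanic ash layer dates to 1983 − 580 = 1403 CE.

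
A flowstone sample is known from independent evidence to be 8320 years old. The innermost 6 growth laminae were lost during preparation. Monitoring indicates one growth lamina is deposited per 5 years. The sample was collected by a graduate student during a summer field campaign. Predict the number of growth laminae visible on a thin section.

At 5 years per growth lamina, 8320 / 5 = 1664 growth laminae are expected.
Subtracting the 6 growth laminae not captured gives 1664 − 6 = 1658 growth laminae in the record.

1658 growth laminae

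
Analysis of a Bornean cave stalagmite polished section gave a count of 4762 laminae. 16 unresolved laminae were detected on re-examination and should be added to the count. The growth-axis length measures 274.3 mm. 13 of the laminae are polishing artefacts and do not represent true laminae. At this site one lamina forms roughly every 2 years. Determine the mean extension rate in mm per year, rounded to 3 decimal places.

Correcting the raw count gives 4762 − 13 + 16 = 4765 true laminae.
At 2 years per lamina, 4765 × 2 = 9530 years.
274.3 mm over 9530 years gives 274.3 / 9530 ≈ 0.029 mm per year.

0.029 mm per year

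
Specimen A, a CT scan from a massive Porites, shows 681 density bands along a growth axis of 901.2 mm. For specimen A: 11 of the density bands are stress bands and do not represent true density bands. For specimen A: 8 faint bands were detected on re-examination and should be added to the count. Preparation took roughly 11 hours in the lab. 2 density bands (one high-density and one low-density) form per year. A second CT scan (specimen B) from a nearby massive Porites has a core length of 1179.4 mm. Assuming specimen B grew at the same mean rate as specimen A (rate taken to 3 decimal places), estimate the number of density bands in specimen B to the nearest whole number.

Specimen A: after corrections the count is 681 − 11 + 8 = 678 density bands.
Specimen A: dividing by 2 density bands per year: 678 / 2 = 339 years.
A: Extension rate ≈ 901.2 / 339 = 2.658 mm/yr.
Specimen B: 1179.4 mm / 2.658 mm per year = 443.72 years; at 2 density bands per year that is 443.72 × 2 ≈ 887 density bands.

887 density bands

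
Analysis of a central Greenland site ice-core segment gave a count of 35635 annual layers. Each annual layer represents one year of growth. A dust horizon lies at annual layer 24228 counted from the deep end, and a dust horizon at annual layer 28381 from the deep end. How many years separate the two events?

The two markers are separated by 28381 − 24228 = 4153 annual layers.
At one annual layer per year, 4153 years elapsed between them.

4153 years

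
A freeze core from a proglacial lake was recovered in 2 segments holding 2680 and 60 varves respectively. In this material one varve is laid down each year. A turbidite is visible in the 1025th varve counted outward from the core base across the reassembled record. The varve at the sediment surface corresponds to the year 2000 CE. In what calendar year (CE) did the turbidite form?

Total varves = 2680 + 60 = 2740.
2740 − 1025 = 1715 varves lie beyond the turbidite toward the sediment surface.
Counting back 1715 years from 2000 CE places the turbidite in 2000 − 1715 = 285 CE.

285 CE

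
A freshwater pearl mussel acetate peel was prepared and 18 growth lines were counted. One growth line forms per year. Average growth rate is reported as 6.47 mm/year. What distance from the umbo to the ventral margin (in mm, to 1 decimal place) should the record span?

116.5 mm

The record spans 18 years at 6.47 mm per year.
Length ≈ 6.47 × 18 = 116.5 mm.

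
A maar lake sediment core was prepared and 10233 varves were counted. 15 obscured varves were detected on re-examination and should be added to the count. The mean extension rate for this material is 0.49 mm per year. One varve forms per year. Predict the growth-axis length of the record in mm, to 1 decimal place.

After corrections the count is 10233 + 15 = 10248 varves.
Predicted length = 0.49 mm/year × 10248 years = 5021.5 mm.

5021.5 mm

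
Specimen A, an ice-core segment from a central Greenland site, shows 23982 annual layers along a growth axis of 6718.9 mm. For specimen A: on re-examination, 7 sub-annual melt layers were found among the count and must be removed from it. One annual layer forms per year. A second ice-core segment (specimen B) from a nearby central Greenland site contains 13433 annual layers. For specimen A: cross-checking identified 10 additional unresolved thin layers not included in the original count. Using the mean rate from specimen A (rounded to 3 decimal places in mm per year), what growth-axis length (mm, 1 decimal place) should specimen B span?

Specimen A: true annual layer count = 23982 − 7 + 10 = 23985.
A: Mean rate = 6718.9 mm / 23985 years ≈ 0.280 mm per year.
Length of B = 0.280 × 13433 = 3761.2 mm.

3761.2 mm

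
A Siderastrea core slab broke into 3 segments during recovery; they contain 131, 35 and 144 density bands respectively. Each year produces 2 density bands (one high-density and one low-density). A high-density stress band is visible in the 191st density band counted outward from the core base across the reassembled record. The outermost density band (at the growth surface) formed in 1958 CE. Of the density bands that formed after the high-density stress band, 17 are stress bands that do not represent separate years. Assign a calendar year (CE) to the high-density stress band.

Total density bands = 131 + 35 + 144 = 310.
Between density band 191 and the growth surface there are 310 − 191 = 119 density bands.
Excluding 17 false density bands: 119 − 17 = 102.
102 density bands at 2 per year is 102 / 2 = 51 years.
Counting back 51 years from 1958 CE places the high-density stress band in 1958 − 51 = 1907 CE.

1907 CE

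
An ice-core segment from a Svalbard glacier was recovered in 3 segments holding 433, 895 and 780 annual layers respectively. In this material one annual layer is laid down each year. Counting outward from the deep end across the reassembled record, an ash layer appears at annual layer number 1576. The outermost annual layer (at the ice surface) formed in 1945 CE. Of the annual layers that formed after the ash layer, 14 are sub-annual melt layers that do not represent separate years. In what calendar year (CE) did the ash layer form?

Total annual layers = 433 + 895 + 780 = 2108.
Between annual layer 1576 and the ice surface there are 2108 − 1576 = 532 annual layers.
532 − 14 false = 518 true annual layers after the ash layer.
1945 − 518 = 1427 CE.

1427 CE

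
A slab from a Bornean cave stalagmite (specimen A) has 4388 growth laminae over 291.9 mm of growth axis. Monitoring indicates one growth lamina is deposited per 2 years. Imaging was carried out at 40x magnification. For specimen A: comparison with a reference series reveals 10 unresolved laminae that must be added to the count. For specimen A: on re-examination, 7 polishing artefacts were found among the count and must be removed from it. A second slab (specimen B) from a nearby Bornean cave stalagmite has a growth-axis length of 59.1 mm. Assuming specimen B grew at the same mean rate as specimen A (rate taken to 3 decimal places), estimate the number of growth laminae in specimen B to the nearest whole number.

895 growth laminae

Specimen A: after corrections the count is 4388 − 7 + 10 = 4391 growth laminae.
Specimen A: 4391 growth laminae at 2 years each span 4391 × 2 = 8782 years.
A: Mean rate = 291.9 mm / 8782 years ≈ 0.033 mm/yr.
B spans 59.1 / 0.033 = 1790.91 years; at 2 years per growth lamina that is 1790.91 / 2 ≈ 895 growth laminae.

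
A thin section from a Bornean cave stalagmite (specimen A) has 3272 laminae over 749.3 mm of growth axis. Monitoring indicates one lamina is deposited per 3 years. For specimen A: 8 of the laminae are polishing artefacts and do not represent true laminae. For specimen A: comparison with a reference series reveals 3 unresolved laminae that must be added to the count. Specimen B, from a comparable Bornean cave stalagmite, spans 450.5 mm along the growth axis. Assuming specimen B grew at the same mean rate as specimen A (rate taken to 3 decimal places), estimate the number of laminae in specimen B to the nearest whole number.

1976 laminae

Specimen A: correcting the raw count gives 3272 − 8 + 3 = 3267 true laminae.
Specimen A: at 3 years per lamina, 3267 × 3 = 9801 years.
A: Mean rate = 749.3 mm / 9801 years ≈ 0.076 mm/yr.
Specimen B: 450.5 mm / 0.076 mm per year = 5927.63 years; at 3 years per lamina that is 5927.63 / 3 ≈ 1976 laminae.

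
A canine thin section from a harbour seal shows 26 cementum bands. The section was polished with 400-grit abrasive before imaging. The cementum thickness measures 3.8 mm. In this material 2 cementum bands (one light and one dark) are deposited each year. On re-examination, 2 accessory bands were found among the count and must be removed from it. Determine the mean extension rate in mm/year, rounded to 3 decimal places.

0.317 mm/year

True cementum band count = 26 − 2 = 24.
Dividing by 2 cementum bands per year: 24 / 2 = 12 years.
3.8 mm over 12 years gives 3.8 / 12 ≈ 0.317 mm/year.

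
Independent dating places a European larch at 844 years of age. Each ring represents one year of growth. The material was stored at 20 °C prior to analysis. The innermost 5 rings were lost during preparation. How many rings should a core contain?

839 rings

One ring per year gives 844 rings over 844 years.
Less the 5 uncaptured rings: 844 − 5 = 839.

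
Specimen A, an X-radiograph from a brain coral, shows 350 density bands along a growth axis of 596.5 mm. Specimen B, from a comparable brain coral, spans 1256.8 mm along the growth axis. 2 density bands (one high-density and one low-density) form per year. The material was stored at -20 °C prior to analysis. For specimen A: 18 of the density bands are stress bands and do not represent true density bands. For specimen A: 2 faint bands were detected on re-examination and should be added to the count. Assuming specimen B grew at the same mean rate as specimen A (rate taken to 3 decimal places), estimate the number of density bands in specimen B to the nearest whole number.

704 density bands

Specimen A: correcting the raw count gives 350 − 18 + 2 = 334 true density bands.
Specimen A: 334 density bands at 2 per year is 334 / 2 = 167 years.
A: 596.5 mm over 167 years gives 596.5 / 167 ≈ 3.572 mm/year.
For B, 1256.8 / 3.572 = 351.85 years; at 2 density bands per year that is 351.85 × 2 ≈ 704 density bands.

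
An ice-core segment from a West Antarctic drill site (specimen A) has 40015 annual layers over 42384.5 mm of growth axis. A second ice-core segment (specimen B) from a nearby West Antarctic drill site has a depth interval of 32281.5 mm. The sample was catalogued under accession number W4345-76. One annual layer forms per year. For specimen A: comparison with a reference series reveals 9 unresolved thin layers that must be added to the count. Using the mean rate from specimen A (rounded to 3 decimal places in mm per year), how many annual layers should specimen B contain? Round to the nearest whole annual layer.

30483 annual layers

Specimen A: correcting the raw count gives 40015 + 9 = 40024 true annual layers.
A: Extension rate ≈ 42384.5 / 40024 = 1.059 mm/year.
For B, 32281.5 / 1.059 = 30483.00 years ≈ 30483 annual layers.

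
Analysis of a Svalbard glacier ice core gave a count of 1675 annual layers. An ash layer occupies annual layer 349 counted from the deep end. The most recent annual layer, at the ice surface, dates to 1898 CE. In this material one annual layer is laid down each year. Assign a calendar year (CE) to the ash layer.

1675 − 349 = 1326 annual layers lie beyond the ash layer toward the ice surface.
Counting back 1326 years from 1898 CE places the ash layer in 1898 − 1326 = 572 CE.

572 CE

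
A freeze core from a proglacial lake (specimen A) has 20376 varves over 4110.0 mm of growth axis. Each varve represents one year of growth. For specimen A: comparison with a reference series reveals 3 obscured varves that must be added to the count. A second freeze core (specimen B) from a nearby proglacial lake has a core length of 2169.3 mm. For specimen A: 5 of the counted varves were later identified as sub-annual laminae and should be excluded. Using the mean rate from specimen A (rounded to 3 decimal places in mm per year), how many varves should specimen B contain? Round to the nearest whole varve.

Specimen A: adjusted count: 20376 − 5 + 3 = 20374 varves.
A: 4110.0 mm over 20374 years gives 4110.0 / 20374 ≈ 0.202 mm/year.
B spans 2169.3 / 0.202 = 10739.11 years ≈ 10739 varves.

10739 varves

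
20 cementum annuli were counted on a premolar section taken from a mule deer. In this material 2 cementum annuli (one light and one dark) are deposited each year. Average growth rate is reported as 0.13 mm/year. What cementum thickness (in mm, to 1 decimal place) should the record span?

Dividing by 2 cementum annuli per year: 20 / 2 = 10 years.
Predicted length = 0.13 mm/year × 10 years = 1.3 mm.

1.3 mm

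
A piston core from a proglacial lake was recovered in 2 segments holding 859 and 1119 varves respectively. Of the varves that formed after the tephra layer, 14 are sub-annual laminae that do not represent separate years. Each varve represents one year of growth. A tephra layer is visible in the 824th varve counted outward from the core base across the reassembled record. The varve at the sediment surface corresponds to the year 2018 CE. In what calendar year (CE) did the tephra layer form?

878 CE

Total varves = 859 + 1119 = 1978.
1978 − 824 = 1154 varves lie beyond the tephra layer toward the sediment surface.
1154 − 14 false = 1140 true varves after the tephra layer.
2018 − 1140 = 878 CE.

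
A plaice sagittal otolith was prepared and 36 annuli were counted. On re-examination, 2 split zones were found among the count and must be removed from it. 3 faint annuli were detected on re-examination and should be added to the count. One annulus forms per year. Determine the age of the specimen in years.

37 years

True annulus count = 36 − 2 + 3 = 37.
One annulus per year makes the duration 37 years.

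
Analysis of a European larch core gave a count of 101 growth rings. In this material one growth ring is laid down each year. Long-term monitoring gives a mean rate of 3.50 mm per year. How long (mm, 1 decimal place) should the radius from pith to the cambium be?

101 years of growth are recorded.
Predicted length = 3.50 mm/year × 101 years = 353.5 mm.

353.5 mm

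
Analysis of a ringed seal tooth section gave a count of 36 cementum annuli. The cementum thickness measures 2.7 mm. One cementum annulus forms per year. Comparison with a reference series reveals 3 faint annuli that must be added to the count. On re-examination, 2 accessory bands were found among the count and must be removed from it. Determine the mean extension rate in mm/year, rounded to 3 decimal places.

0.073 mm/year

Correcting the raw count gives 36 − 2 + 3 = 37 true cementum annuli.
Mean rate = 2.7 mm / 37 years ≈ 0.073 mm/year.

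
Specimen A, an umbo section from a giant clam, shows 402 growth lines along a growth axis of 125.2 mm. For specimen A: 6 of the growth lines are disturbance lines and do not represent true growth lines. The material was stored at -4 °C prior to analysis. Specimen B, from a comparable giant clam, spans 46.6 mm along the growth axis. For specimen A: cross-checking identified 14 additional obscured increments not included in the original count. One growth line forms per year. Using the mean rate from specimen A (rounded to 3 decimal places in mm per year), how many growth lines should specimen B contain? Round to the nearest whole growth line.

Specimen A: after corrections the count is 402 − 6 + 14 = 410 growth lines.
A: Mean rate = 125.2 mm / 410 years ≈ 0.305 mm per year.
For B, 46.6 / 0.305 = 152.79 years ≈ 153 growth lines.

153 growth lines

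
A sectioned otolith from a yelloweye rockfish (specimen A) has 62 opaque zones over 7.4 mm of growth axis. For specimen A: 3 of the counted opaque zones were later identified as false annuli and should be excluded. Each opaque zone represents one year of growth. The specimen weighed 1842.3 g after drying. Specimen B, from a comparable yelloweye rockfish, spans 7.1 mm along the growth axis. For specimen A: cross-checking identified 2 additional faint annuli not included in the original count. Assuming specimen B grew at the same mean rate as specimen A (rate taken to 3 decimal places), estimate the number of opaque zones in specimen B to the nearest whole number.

Specimen A: after corrections the count is 62 − 3 + 2 = 61 opaque zones.
A: Extension rate ≈ 7.4 / 61 = 0.121 mm/yr.
Specimen B: 7.1 mm / 0.121 mm per year = 58.68 years ≈ 59 opaque zones.

59 opaque zones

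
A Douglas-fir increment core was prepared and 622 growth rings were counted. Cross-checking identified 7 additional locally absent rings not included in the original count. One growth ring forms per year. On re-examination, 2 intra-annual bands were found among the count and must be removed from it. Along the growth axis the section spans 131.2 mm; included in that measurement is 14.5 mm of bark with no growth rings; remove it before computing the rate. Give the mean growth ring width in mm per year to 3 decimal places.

Adjusted count: 622 − 2 + 7 = 627 growth rings.
Net length = 131.2 − 14.5 = 116.7 mm.
116.7 mm over 627 years gives 116.7 / 627 ≈ 0.186 mm per year.

0.186 mm per year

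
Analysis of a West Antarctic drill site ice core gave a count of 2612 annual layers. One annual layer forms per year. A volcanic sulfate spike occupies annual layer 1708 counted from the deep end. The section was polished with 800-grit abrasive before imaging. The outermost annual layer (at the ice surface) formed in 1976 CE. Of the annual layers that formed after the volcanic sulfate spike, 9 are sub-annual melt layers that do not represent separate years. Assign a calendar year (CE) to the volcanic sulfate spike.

Between annual layer 1708 and the ice surface there are 2612 − 1708 = 904 annual layers.
904 − 9 false = 895 true annual layers after the volcanic sulfate spike.
Counting back 895 years from 1976 CE places the volcanic sulfate spike in 1976 − 895 = 1081 CE.

1081 CE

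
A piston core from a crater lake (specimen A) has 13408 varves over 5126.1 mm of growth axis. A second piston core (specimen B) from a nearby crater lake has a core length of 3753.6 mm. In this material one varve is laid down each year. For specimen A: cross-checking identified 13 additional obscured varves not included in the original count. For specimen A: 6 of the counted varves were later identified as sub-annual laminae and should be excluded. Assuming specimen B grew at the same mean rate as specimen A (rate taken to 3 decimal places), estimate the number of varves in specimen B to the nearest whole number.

9826 varves

Specimen A: correcting the raw count gives 13408 − 6 + 13 = 13415 true varves.
A: Mean rate = 5126.1 mm / 13415 years ≈ 0.382 mm/year.
For B, 3753.6 / 0.382 = 9826.18 years ≈ 9826 varves.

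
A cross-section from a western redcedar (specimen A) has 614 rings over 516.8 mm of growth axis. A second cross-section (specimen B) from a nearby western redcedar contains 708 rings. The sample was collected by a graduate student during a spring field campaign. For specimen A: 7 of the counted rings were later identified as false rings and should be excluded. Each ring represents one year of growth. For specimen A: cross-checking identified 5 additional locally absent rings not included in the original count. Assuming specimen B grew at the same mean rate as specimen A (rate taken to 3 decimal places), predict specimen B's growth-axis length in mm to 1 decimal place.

597.6 mm

Specimen A: true ring count = 614 − 7 + 5 = 612.
A: 516.8 mm over 612 years gives 516.8 / 612 ≈ 0.844 mm/yr.
For B, 0.844 mm/year × 708 years = 597.6 mm.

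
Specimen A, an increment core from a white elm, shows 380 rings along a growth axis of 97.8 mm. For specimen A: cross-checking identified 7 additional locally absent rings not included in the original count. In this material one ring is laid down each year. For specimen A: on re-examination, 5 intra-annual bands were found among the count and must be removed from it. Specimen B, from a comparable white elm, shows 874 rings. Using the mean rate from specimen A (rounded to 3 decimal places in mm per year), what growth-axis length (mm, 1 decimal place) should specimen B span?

Specimen A: adjusted count: 380 − 5 + 7 = 382 rings.
A: Mean rate = 97.8 mm / 382 years ≈ 0.256 mm/year.
Length of B = 0.256 × 874 = 223.7 mm.

223.7 mm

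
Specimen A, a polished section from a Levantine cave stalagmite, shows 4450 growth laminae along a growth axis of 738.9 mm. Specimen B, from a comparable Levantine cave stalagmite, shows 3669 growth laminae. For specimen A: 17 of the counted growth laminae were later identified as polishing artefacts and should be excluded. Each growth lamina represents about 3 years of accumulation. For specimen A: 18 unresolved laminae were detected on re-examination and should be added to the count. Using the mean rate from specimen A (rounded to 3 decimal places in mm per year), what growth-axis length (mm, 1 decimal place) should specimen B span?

605.4 mm

Specimen A: correcting the raw count gives 4450 − 17 + 18 = 4451 true growth laminae.
Specimen A: multiplying by 3 years per growth lamina: 4451 × 3 = 13353 years.
A: Mean rate = 738.9 mm / 13353 years ≈ 0.055 mm/yr.
Specimen B: at 3 years per growth lamina, 3669 × 3 = 11007 years. Length of B = 0.055 × 11007 = 605.4 mm.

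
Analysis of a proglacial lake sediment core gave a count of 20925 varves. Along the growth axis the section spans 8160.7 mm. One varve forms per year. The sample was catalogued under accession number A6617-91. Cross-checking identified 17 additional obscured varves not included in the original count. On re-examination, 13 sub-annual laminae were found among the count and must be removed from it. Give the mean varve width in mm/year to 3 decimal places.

After corrections the count is 20925 − 13 + 17 = 20929 varves.
Mean rate = 8160.7 mm / 20929 years ≈ 0.390 mm/year.

0.390 mm/year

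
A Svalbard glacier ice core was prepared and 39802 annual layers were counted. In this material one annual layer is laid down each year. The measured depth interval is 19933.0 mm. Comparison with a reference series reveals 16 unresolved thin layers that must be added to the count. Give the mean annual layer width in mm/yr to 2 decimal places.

After corrections the count is 39802 + 16 = 39818 annual layers.
Extension rate ≈ 19933.0 / 39818 = 0.50 mm/yr.

0.50 mm/yr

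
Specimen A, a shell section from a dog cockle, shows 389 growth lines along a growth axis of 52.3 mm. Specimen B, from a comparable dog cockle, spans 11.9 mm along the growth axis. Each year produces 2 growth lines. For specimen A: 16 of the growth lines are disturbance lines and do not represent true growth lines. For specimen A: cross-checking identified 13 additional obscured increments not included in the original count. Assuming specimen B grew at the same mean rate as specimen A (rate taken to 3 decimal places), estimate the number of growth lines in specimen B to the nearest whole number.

Specimen A: after corrections the count is 389 − 16 + 13 = 386 growth lines.
Specimen A: with 2 growth lines per year, 386 / 2 = 193 years.
A: 52.3 mm over 193 years gives 52.3 / 193 ≈ 0.271 mm/yr.
For B, 11.9 / 0.271 = 43.91 years; at 2 growth lines per year that is 43.91 × 2 ≈ 88 growth lines.

88 growth lines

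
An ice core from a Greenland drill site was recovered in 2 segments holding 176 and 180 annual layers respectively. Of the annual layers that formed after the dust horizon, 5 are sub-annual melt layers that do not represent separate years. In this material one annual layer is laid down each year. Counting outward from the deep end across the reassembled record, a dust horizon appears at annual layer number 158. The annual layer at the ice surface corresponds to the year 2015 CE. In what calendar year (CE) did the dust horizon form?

Total annual layers = 176 + 180 = 356.
Between annual layer 158 and the ice surface there are 356 − 158 = 198 annual layers.
Excluding 5 false annual layers: 198 − 5 = 193.
2015 − 193 = 1822 CE.

1822 CE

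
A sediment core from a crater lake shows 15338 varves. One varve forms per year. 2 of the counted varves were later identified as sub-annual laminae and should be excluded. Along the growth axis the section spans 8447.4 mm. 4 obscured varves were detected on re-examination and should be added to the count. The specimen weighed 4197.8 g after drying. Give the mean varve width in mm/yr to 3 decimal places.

True varve count = 15338 − 2 + 4 = 15340.
Mean rate = 8447.4 mm / 15340 years ≈ 0.551 mm/yr.

0.551 mm/yr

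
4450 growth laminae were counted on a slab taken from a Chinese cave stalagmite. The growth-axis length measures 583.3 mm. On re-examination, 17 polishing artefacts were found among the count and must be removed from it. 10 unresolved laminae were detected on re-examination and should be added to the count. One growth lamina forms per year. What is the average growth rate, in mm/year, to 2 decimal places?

Correcting the raw count gives 4450 − 17 + 10 = 4443 true growth laminae.
Mean rate = 583.3 mm / 4443 years ≈ 0.13 mm/year.

0.13 mm/year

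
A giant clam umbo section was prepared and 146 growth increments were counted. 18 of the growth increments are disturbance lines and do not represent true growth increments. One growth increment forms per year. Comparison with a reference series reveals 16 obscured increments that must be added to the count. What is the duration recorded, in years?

True growth increment count = 146 − 18 + 16 = 144.
With a one-to-one growth increment periodicity this is 144 years.

144 yr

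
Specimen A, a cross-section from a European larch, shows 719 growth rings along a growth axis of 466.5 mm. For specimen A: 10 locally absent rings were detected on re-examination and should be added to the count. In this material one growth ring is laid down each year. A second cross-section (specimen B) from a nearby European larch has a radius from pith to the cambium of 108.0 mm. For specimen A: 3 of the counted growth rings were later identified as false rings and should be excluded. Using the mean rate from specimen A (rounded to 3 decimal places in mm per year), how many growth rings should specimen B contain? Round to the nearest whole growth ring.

168 growth rings

Specimen A: correcting the raw count gives 719 − 3 + 10 = 726 true growth rings.
A: Extension rate ≈ 466.5 / 726 = 0.643 mm/yr.
Specimen B: 108.0 mm / 0.643 mm per year = 167.96 years ≈ 168 growth rings.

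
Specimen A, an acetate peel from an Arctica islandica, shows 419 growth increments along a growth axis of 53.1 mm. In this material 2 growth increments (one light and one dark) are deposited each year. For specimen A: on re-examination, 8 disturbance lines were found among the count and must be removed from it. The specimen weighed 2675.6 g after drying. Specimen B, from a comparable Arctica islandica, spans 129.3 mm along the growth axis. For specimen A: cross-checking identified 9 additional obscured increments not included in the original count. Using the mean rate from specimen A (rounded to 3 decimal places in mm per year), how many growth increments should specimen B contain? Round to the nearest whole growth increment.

Specimen A: after corrections the count is 419 − 8 + 9 = 420 growth increments.
Specimen A: dividing by 2 growth increments per year: 420 / 2 = 210 years.
A: Extension rate ≈ 53.1 / 210 = 0.253 mm/year.
For B, 129.3 / 0.253 = 511.07 years; at 2 growth increments per year that is 511.07 × 2 ≈ 1022 growth increments.

1022 growth increments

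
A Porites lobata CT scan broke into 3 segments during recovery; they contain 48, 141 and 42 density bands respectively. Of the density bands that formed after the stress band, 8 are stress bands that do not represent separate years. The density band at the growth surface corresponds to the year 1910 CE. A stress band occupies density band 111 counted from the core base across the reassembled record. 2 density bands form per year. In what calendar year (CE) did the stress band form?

1854 CE

Total density bands = 48 + 141 + 42 = 231.
The stress band sits at density band 111 from the core base, so 231 − 111 = 120 density bands formed after it.
Excluding 8 false density bands: 120 − 8 = 112.
Dividing by 2 density bands per year: 112 / 2 = 56 years.
Counting back 56 years from 1910 CE places the stress band in 1910 − 56 = 1854 CE.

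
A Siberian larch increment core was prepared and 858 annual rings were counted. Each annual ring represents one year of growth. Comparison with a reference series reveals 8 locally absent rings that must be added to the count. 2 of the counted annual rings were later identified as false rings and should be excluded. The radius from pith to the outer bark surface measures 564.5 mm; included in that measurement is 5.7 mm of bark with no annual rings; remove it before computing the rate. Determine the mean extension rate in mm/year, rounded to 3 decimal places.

0.647 mm/year

True annual ring count = 858 − 2 + 8 = 864.
The growth record spans 564.5 − 5.7 = 558.8 mm.
Extension rate ≈ 558.8 / 864 = 0.647 mm/year.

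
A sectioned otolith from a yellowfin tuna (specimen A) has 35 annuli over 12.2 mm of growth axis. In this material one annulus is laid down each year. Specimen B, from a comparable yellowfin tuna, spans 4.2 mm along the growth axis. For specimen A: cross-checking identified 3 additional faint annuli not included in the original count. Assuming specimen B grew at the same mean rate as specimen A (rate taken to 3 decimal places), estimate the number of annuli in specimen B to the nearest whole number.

13 annuli

Specimen A: correcting the raw count gives 35 + 3 = 38 true annuli.
A: 12.2 mm over 38 years gives 12.2 / 38 ≈ 0.321 mm per year.
Specimen B: 4.2 mm / 0.321 mm per year = 13.08 years ≈ 13 annuli.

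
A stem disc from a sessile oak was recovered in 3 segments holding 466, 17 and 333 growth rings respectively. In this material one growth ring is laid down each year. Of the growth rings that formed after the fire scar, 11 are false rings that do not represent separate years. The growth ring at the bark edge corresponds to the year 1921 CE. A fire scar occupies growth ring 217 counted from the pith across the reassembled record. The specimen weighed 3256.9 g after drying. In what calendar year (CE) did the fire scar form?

Total growth rings = 466 + 17 + 333 = 816.
Between growth ring 217 and the bark edge there are 816 − 217 = 599 growth rings.
599 − 11 false = 588 true growth rings after the fire scar.
Counting back 588 years from 1921 CE places the fire scar in 1921 − 588 = 1333 CE.

1333 CE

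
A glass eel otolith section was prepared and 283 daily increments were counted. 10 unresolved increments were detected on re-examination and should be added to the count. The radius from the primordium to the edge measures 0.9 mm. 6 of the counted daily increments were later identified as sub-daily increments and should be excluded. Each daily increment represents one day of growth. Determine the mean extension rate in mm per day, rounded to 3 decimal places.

After corrections the count is 283 − 6 + 10 = 287 daily increments.
Extension rate ≈ 0.9 / 287 = 0.003 mm per day.

0.003 mm per day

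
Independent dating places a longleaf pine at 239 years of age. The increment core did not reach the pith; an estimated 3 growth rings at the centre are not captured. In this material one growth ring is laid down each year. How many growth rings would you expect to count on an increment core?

236 growth rings

Expected growth rings over 239 years: 239.
Subtracting the 3 growth rings not captured gives 239 − 3 = 236 growth rings in the record.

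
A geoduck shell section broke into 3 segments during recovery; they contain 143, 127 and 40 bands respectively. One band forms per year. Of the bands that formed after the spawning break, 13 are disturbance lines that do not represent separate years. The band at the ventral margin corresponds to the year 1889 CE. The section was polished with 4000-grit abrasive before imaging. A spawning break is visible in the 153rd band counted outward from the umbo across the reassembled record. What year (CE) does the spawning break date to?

1745 CE

Total bands = 143 + 127 + 40 = 310.
Between band 153 and the ventral margin there are 310 − 153 = 157 bands.
Removing the 13 false bands leaves 157 − 13 = 144 true bands beyond the spawning break.
The band at the ventral margin is 1889 CE, so the spawning break dates to 1889 − 144 = 1745 CE.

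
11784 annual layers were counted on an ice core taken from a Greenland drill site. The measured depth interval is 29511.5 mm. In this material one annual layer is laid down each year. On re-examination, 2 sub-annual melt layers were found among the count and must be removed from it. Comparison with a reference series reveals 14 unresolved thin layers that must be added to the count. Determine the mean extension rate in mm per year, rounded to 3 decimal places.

Correcting the raw count gives 11784 − 2 + 14 = 11796 true annual layers.
Mean rate = 29511.5 mm / 11796 years ≈ 2.502 mm per year.

2.502 mm per year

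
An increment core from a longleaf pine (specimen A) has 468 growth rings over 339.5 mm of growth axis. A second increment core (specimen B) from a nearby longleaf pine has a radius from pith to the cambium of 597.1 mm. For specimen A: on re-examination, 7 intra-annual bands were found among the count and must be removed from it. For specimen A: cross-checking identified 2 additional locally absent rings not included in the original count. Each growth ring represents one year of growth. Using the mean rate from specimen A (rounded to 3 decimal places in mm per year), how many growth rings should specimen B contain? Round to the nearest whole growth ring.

815 growth rings

Specimen A: after corrections the count is 468 − 7 + 2 = 463 growth rings.
A: Extension rate ≈ 339.5 / 463 = 0.733 mm/yr.
Specimen B: 597.1 mm / 0.733 mm per year = 814.60 years ≈ 815 growth rings.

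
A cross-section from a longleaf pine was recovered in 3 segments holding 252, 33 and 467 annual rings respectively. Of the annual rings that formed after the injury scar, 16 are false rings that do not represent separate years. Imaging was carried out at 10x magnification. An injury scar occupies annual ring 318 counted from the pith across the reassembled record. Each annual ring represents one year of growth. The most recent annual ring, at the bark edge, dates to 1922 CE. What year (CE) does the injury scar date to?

1504 CE

Total annual rings = 252 + 33 + 467 = 752.
Between annual ring 318 and the bark edge there are 752 − 318 = 434 annual rings.
Removing the 16 false annual rings leaves 434 − 16 = 418 true annual rings beyond the injury scar.
Counting back 418 years from 1922 CE places the injury scar in 1922 − 418 = 1504 CE.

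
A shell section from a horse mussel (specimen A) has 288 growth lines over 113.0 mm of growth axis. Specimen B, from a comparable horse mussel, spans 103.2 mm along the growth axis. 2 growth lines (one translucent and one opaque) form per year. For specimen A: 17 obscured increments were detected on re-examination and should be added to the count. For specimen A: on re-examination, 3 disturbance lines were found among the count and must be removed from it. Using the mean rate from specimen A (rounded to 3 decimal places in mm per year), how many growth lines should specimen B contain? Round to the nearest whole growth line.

Specimen A: correcting the raw count gives 288 − 3 + 17 = 302 true growth lines.
Specimen A: dividing by 2 growth lines per year: 302 / 2 = 151 years.
A: Mean rate = 113.0 mm / 151 years ≈ 0.748 mm per year.
Specimen B: 103.2 mm / 0.748 mm per year = 137.97 years; at 2 growth lines per year that is 137.97 × 2 ≈ 276 growth lines.

276 growth lines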